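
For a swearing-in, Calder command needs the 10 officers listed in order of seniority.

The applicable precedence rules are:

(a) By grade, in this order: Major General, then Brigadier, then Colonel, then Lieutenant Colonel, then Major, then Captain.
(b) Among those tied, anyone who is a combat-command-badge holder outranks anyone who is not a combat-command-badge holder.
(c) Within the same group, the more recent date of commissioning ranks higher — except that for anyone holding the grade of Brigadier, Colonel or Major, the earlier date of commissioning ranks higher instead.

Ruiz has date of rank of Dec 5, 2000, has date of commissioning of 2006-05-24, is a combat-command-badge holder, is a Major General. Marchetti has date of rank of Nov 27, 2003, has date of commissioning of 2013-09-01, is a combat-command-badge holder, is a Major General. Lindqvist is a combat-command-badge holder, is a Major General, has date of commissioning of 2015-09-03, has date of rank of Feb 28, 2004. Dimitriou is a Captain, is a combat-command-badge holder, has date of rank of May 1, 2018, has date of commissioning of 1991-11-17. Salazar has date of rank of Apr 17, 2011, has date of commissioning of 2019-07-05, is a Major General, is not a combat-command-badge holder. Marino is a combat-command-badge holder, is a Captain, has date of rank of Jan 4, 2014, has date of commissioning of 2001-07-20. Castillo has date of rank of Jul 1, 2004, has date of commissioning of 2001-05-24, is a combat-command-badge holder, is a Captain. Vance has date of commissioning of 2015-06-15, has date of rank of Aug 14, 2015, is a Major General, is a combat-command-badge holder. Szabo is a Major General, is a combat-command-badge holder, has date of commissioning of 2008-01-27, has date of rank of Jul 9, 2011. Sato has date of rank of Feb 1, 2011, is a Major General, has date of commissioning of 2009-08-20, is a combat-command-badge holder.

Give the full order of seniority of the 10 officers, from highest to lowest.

Lindqvist, Vance, Marchetti, Sato, Szabo, Ruiz, Salazar, Marino, Castillo, Dimitriou

By grade: Lindqvist, Vance, Marchetti, Sato, Szabo, Ruiz and Salazar (Major General); then Marino, Castillo and Dimitriou (Captain).
Among Lindqvist, Vance, Marchetti, Sato, Szabo, Ruiz and Salazar, a combat-command-badge holder before not a combat-command-badge holder: Lindqvist, Vance, Marchetti, Sato, Szabo and Ruiz (a combat-command-badge holder) before Salazar (not a combat-command-badge holder).
Among Lindqvist, Vance, Marchetti, Sato, Szabo and Ruiz, by date of commissioning (later first): Lindqvist (2015-09-03) before Vance (2015-06-15) before Marchetti (2013-09-01) before Sato (2009-08-20) before Szabo (2008-01-27) before Ruiz (2006-05-24).
Marino, Castillo and Dimitriou are each a combat-command-badge holder, so the next rule applies.
Among Marino, Castillo and Dimitriou, by date of commissioning (later first): Marino (2001-07-20) before Castillo (2001-05-24) before Dimitriou (1991-11-17).
Full order: Lindqvist, Vance, Marchetti, Sato, Szabo, Ruiz, Salazar, Marino, Castillo, Dimitriou.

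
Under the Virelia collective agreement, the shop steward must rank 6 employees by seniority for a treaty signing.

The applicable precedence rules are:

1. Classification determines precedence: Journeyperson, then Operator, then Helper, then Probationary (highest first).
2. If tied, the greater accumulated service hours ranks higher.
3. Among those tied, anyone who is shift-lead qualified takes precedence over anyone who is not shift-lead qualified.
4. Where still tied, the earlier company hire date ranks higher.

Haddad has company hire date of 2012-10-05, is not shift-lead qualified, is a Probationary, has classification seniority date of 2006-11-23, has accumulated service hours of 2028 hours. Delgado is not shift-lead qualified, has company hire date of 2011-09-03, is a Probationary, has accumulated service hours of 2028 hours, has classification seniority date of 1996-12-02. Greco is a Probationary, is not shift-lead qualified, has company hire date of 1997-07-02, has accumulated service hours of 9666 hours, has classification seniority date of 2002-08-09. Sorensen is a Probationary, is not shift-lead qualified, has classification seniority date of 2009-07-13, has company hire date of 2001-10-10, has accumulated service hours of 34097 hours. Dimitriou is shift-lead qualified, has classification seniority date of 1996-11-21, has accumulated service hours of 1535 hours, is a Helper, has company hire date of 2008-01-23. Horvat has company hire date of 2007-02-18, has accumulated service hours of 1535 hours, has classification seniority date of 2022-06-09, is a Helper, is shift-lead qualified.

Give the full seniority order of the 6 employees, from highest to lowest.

By classification: Horvat and Dimitriou (Helper); then Sorensen, Greco, Delgado and Haddad (Probationary).
Horvat and Dimitriou both have accumulated service hours 1535 hours, so the next rule applies.
Horvat and Dimitriou are each shift-lead qualified, so the next rule applies.
Among Horvat and Dimitriou, by company hire date (earlier first): Horvat (2007-02-18) before Dimitriou (2008-01-23).
Among Sorensen, Greco, Delgado and Haddad, by accumulated service hours (higher first): Sorensen (34097 hours) before Greco (9666 hours) before Delgado and Haddad (2028 hours).
Delgado and Haddad are each not shift-lead qualified, so the next rule applies.
Among Delgado and Haddad, by company hire date (earlier first): Delgado (2011-09-03) before Haddad (2012-10-05).
Full order: Horvat, Dimitriou, Sorensen, Greco, Delgado, Haddad.

Horvat, Dimitriou, Sorensen, Greco, Delgado, Haddad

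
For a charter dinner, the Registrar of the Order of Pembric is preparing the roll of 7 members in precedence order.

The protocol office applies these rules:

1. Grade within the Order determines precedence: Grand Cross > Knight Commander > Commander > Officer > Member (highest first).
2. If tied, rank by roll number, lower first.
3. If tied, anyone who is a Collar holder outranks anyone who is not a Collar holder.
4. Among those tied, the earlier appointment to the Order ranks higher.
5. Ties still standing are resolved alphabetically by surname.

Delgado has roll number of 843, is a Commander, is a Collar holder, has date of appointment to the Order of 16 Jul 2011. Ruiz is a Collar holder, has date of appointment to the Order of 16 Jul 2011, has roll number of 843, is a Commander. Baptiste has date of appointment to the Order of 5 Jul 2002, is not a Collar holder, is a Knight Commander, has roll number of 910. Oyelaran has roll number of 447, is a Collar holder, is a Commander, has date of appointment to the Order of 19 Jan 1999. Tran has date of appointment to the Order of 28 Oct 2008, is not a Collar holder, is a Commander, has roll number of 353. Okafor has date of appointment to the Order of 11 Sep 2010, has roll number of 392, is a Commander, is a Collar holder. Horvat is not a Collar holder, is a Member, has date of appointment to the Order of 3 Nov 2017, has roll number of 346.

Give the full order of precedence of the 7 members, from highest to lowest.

By grade within the Order: Baptiste (Knight Commander); then Tran, Okafor, Oyelaran, Delgado and Ruiz (Commander); then Horvat (Member).
Among Tran, Okafor, Oyelaran, Delgado and Ruiz, by roll number (lower first): Tran (353) before Okafor (392) before Oyelaran (447) before Delgado and Ruiz (843).
Delgado and Ruiz are each a Collar holder, so the next rule applies.
Delgado and Ruiz both have date of appointment to the Order 16 Jul 2011, so the next rule applies.
Among Delgado and Ruiz, alphabetically by surname: Delgado before Ruiz.
Full order: Baptiste, Tran, Okafor, Oyelaran, Delgado, Ruiz, Horvat.

Baptiste, Tran, Okafor, Oyelaran, Delgado, Ruiz, Horvat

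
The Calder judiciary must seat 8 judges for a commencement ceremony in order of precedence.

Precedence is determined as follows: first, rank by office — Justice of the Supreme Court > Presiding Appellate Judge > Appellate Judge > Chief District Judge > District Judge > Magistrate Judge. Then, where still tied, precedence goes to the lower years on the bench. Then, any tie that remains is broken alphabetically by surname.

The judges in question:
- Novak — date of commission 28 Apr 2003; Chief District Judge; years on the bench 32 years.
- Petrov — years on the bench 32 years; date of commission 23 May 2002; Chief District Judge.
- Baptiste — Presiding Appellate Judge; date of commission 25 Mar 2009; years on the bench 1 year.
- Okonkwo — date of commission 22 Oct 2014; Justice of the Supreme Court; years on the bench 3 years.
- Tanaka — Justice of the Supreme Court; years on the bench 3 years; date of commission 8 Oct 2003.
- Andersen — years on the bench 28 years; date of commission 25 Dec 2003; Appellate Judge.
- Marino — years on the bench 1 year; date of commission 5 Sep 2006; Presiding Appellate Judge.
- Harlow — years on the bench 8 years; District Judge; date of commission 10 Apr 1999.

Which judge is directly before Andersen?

By office: Okonkwo and Tanaka (Justice of the Supreme Court); then Baptiste and Marino (Presiding Appellate Judge); then Andersen (Appellate Judge); then Novak and Petrov (Chief District Judge); then Harlow (District Judge).
Okonkwo and Tanaka both have years on the bench 3 years, so the next rule applies.
Among Okonkwo and Tanaka, alphabetically by surname: Okonkwo before Tanaka.
Baptiste and Marino both have years on the bench 1 year, so the next rule applies.
Among Baptiste and Marino, alphabetically by surname: Baptiste before Marino.
Novak and Petrov both have years on the bench 32 years, so the next rule applies.
Among Novak and Petrov, alphabetically by surname: Novak before Petrov.
Order: Okonkwo, Tanaka, Baptiste, Marino, Andersen, Novak, Petrov, Harlow.

Marino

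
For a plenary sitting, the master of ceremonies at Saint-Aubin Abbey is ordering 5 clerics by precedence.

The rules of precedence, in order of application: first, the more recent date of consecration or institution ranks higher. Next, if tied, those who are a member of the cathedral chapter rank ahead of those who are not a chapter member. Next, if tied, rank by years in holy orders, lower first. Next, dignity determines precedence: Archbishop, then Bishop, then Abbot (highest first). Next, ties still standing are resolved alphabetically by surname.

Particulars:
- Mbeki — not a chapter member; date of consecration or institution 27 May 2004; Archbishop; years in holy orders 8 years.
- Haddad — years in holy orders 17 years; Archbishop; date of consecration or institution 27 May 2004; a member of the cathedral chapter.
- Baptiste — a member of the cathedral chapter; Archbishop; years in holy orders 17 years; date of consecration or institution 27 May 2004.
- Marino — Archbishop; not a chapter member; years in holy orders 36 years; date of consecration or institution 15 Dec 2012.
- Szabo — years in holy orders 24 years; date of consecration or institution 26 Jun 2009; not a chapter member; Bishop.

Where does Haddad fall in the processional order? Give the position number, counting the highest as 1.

By date of consecration or institution (later first): Marino (15 Dec 2012); then Szabo (26 Jun 2009); then Baptiste, Haddad and Mbeki (each 27 May 2004).
Among Baptiste, Haddad and Mbeki, a member of the cathedral chapter before not a chapter member: Baptiste and Haddad (a member of the cathedral chapter) before Mbeki (not a chapter member).
Baptiste and Haddad both have years in holy orders 17 years, so the next rule applies.
Baptiste and Haddad are each Archbishop, so the next rule applies.
Among Baptiste and Haddad, alphabetically by surname: Baptiste before Haddad.
Order: Marino, Szabo, Baptiste, Haddad, Mbeki. So position 4.

4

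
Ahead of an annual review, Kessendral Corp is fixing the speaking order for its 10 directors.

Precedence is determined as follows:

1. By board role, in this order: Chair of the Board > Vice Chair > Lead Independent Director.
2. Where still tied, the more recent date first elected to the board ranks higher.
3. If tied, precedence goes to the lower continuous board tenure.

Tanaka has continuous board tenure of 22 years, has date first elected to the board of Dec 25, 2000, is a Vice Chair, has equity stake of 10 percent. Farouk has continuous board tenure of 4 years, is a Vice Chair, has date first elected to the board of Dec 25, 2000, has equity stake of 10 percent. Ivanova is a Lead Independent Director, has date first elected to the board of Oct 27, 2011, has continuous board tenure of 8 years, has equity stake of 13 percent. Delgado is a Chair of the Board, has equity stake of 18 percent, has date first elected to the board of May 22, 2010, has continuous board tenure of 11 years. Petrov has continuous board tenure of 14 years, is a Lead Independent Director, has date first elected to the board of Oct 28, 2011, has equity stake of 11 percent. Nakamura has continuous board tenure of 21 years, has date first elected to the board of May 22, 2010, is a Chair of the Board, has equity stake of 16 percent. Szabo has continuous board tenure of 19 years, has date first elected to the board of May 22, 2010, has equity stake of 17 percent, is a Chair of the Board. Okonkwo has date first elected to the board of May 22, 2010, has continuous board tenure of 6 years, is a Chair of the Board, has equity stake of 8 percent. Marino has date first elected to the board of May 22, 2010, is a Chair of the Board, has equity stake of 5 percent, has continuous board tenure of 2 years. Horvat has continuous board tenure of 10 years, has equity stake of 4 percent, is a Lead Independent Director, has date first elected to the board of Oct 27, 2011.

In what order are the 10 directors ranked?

By board role: Marino, Okonkwo, Delgado, Szabo and Nakamura (Chair of the Board); then Farouk and Tanaka (Vice Chair); then Petrov, Ivanova and Horvat (Lead Independent Director).
Marino, Okonkwo, Delgado, Szabo and Nakamura all have date first elected to the board May 22, 2010, so the next rule applies.
Among Marino, Okonkwo, Delgado, Szabo and Nakamura, by continuous board tenure (lower first): Marino (2 years) before Okonkwo (6 years) before Delgado (11 years) before Szabo (19 years) before Nakamura (21 years).
Farouk and Tanaka both have date first elected to the board Dec 25, 2000, so the next rule applies.
Among Farouk and Tanaka, by continuous board tenure (lower first): Farouk (4 years) before Tanaka (22 years).
Among Petrov, Ivanova and Horvat, by date first elected to the board (later first): Petrov (Oct 28, 2011) before Ivanova and Horvat (Oct 27, 2011).
Among Ivanova and Horvat, by continuous board tenure (lower first): Ivanova (8 years) before Horvat (10 years).
Full order: Marino, Okonkwo, Delgado, Szabo, Nakamura, Farouk, Tanaka, Petrov, Ivanova, Horvat.

Marino, Okonkwo, Delgado, Szabo, Nakamura, Farouk, Tanaka, Petrov, Ivanova, Horvat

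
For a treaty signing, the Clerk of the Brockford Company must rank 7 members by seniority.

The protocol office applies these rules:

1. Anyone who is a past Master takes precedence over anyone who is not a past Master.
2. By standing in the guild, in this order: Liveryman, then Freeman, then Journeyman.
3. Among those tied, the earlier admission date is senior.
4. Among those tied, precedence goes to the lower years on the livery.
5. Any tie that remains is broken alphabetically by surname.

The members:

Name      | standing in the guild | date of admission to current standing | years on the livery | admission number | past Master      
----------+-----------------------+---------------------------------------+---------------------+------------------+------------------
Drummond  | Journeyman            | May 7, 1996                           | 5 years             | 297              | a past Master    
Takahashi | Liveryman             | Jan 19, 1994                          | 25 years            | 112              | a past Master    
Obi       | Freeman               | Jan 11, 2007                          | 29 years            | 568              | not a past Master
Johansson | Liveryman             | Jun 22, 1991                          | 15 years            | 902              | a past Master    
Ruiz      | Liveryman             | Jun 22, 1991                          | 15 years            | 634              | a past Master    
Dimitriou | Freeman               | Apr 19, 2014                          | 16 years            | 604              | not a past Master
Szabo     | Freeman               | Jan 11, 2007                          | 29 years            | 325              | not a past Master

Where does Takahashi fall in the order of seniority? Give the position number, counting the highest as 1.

By the first rule: Johansson, Ruiz, Takahashi and Drummond (each a past Master); then Obi, Szabo and Dimitriou (each not a past Master).
Among Johansson, Ruiz, Takahashi and Drummond, by standing in the guild: Johansson, Ruiz and Takahashi (Liveryman) before Drummond (Journeyman).
Among Johansson, Ruiz and Takahashi, by date of admission to current standing (earlier first): Johansson and Ruiz (Jun 22, 1991) before Takahashi (Jan 19, 1994).
Johansson and Ruiz both have years on the livery 15 years, so the next rule applies.
Among Johansson and Ruiz, alphabetically by surname: Johansson before Ruiz.
Obi, Szabo and Dimitriou are each Freeman, so the next rule applies.
Among Obi, Szabo and Dimitriou, by date of admission to current standing (earlier first): Obi and Szabo (Jan 11, 2007) before Dimitriou (Apr 19, 2014).
Obi and Szabo both have years on the livery 29 years, so the next rule applies.
Among Obi and Szabo, alphabetically by surname: Obi before Szabo.
Order: Johansson, Ruiz, Takahashi, Drummond, Obi, Szabo, Dimitriou. So position 3.

3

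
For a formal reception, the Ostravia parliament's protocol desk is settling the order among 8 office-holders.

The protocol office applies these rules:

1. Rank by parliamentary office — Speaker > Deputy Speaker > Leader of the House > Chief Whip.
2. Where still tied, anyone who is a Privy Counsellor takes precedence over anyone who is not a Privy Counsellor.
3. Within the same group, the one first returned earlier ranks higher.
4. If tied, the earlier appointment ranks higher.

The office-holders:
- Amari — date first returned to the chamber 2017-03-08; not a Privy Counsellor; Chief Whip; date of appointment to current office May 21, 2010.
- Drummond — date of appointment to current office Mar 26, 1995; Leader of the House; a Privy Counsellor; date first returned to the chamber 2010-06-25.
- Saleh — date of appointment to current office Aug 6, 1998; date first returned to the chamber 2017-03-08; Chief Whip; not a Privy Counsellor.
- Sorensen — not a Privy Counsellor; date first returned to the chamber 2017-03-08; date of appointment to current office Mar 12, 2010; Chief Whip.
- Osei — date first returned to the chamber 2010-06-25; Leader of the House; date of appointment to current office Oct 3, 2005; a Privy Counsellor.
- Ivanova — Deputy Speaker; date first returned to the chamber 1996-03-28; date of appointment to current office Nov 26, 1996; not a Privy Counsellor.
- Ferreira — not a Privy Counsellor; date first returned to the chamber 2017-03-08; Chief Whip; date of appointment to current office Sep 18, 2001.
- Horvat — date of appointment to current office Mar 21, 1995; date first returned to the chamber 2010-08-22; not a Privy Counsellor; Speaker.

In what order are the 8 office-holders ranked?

Horvat, Ivanova, Drummond, Osei, Saleh, Ferreira, Sorensen, Amari

By parliamentary office: Horvat (Speaker); then Ivanova (Deputy Speaker); then Drummond and Osei (Leader of the House); then Saleh, Ferreira, Sorensen and Amari (Chief Whip).
Drummond and Osei are each a Privy Counsellor, so the next rule applies.
Drummond and Osei both have date first returned to the chamber 2010-06-25, so the next rule applies.
Among Drummond and Osei, by date of appointment to current office (earlier first): Drummond (Mar 26, 1995) before Osei (Oct 3, 2005).
Saleh, Ferreira, Sorensen and Amari are each not a Privy Counsellor, so the next rule applies.
Saleh, Ferreira, Sorensen and Amari all have date first returned to the chamber 2017-03-08, so the next rule applies.
Among Saleh, Ferreira, Sorensen and Amari, by date of appointment to current office (earlier first): Saleh (Aug 6, 1998) before Ferreira (Sep 18, 2001) before Sorensen (Mar 12, 2010) before Amari (May 21, 2010).
Full order: Horvat, Ivanova, Drummond, Osei, Saleh, Ferreira, Sorensen, Amari.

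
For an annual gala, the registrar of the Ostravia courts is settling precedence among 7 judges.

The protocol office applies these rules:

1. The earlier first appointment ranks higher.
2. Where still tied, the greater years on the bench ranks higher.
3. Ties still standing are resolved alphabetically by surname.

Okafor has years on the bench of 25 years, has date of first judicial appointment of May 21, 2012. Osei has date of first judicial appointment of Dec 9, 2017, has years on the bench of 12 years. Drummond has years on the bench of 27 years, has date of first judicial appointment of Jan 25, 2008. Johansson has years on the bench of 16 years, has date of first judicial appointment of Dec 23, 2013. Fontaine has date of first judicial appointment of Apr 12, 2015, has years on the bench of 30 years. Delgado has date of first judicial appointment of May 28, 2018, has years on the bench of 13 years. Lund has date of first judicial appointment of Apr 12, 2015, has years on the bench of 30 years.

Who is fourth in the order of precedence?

Fontaine

By date of first judicial appointment (earlier first): Drummond (Jan 25, 2008); then Okafor (May 21, 2012); then Johansson (Dec 23, 2013); then Fontaine and Lund (both Apr 12, 2015); then Osei (Dec 9, 2017); then Delgado (May 28, 2018).
Fontaine and Lund both have years on the bench 30 years, so the next rule applies.
Among Fontaine and Lund, alphabetically by surname: Fontaine before Lund.
Order: Drummond, Okafor, Johansson, Fontaine, Lund, Osei, Delgado.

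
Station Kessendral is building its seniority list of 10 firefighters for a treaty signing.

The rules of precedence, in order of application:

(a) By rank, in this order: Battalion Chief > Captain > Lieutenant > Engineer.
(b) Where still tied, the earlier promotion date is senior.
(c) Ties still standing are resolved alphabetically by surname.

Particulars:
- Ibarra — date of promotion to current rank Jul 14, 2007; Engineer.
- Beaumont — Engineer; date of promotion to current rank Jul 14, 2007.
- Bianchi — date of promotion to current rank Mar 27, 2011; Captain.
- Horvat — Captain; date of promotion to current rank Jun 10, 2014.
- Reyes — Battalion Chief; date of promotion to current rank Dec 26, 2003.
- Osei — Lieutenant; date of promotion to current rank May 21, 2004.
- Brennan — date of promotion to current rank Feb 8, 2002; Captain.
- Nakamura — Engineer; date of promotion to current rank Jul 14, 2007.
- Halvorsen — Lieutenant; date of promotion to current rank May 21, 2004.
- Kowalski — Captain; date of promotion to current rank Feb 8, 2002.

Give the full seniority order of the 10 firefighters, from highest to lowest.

Reyes, Brennan, Kowalski, Bianchi, Horvat, Halvorsen, Osei, Beaumont, Ibarra, Nakamura

By rank: Reyes (Battalion Chief); then Brennan, Kowalski, Bianchi and Horvat (Captain); then Halvorsen and Osei (Lieutenant); then Beaumont, Ibarra and Nakamura (Engineer).
Among Brennan, Kowalski, Bianchi and Horvat, by date of promotion to current rank (earlier first): Brennan and Kowalski (Feb 8, 2002) before Bianchi (Mar 27, 2011) before Horvat (Jun 10, 2014).
Among Brennan and Kowalski, alphabetically by surname: Brennan before Kowalski.
Halvorsen and Osei both have date of promotion to current rank May 21, 2004, so the next rule applies.
Among Halvorsen and Osei, alphabetically by surname: Halvorsen before Osei.
Beaumont, Ibarra and Nakamura all have date of promotion to current rank Jul 14, 2007, so the next rule applies.
Among Beaumont, Ibarra and Nakamura, alphabetically by surname: Beaumont before Ibarra before Nakamura.
Full order: Reyes, Brennan, Kowalski, Bianchi, Horvat, Halvorsen, Osei, Beaumont, Ibarra, Nakamura.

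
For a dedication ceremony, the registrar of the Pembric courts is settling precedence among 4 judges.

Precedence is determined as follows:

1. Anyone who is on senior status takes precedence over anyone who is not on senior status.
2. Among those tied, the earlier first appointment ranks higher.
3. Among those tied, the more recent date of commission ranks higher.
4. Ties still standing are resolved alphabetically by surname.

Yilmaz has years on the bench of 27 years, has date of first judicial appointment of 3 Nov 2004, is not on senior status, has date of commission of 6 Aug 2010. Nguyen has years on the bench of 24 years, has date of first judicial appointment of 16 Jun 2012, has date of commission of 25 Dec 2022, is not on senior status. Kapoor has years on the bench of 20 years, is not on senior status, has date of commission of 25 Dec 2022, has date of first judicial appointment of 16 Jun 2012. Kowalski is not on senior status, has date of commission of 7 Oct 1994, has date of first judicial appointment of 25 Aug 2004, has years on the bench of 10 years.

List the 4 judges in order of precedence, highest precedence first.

Kowalski, Yilmaz, Kapoor, Nguyen

By the first rule: Kowalski, Yilmaz, Kapoor and Nguyen (each not on senior status).
Among Kowalski, Yilmaz, Kapoor and Nguyen, by date of first judicial appointment (earlier first): Kowalski (25 Aug 2004) before Yilmaz (3 Nov 2004) before Kapoor and Nguyen (16 Jun 2012).
Kapoor and Nguyen both have date of commission 25 Dec 2022, so the next rule applies.
Among Kapoor and Nguyen, alphabetically by surname: Kapoor before Nguyen.
Full order: Kowalski, Yilmaz, Kapoor, Nguyen.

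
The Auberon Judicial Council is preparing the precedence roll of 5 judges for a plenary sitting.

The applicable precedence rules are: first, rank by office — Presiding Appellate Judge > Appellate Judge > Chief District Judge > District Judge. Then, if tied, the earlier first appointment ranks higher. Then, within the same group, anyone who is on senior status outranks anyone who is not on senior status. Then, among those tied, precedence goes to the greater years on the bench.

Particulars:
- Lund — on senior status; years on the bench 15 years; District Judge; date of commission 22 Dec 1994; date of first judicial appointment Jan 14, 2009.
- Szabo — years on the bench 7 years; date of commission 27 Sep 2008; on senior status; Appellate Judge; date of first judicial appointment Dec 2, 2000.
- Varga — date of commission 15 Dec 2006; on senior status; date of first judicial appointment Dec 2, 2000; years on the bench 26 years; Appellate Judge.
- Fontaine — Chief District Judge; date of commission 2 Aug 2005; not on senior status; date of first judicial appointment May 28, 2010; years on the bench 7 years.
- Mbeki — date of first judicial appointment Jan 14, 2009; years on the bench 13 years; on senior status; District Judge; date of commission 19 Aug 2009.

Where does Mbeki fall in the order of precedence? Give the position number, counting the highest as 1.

5

By office: Varga and Szabo (Appellate Judge); then Fontaine (Chief District Judge); then Lund and Mbeki (District Judge).
Varga and Szabo both have date of first judicial appointment Dec 2, 2000, so the next rule applies.
Varga and Szabo are each on senior status, so the next rule applies.
Among Varga and Szabo, by years on the bench (higher first): Varga (26 years) before Szabo (7 years).
Lund and Mbeki both have date of first judicial appointment Jan 14, 2009, so the next rule applies.
Lund and Mbeki are each on senior status, so the next rule applies.
Among Lund and Mbeki, by years on the bench (higher first): Lund (15 years) before Mbeki (13 years).
Order: Varga, Szabo, Fontaine, Lund, Mbeki. So position 5.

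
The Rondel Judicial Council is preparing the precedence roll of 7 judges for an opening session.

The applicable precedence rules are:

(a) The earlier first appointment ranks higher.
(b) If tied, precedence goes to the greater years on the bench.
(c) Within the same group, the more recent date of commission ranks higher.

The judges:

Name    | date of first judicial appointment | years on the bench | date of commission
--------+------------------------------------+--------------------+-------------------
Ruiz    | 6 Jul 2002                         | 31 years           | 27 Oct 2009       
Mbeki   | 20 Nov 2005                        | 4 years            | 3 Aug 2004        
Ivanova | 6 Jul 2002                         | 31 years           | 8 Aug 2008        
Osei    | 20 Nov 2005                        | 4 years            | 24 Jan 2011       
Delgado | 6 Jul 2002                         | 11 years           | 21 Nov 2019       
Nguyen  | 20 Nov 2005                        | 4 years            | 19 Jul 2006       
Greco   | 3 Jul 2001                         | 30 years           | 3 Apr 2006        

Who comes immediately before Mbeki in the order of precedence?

Nguyen

By date of first judicial appointment (earlier first): Greco (3 Jul 2001); then Ruiz, Ivanova and Delgado (each 6 Jul 2002); then Osei, Nguyen and Mbeki (each 20 Nov 2005).
Among Ruiz, Ivanova and Delgado, by years on the bench (higher first): Ruiz and Ivanova (31 years) before Delgado (11 years).
Among Ruiz and Ivanova, by date of commission (later first): Ruiz (27 Oct 2009) before Ivanova (8 Aug 2008).
Osei, Nguyen and Mbeki all have years on the bench 4 years, so the next rule applies.
Among Osei, Nguyen and Mbeki, by date of commission (later first): Osei (24 Jan 2011) before Nguyen (19 Jul 2006) before Mbeki (3 Aug 2004).
Order: Greco, Ruiz, Ivanova, Delgado, Osei, Nguyen, Mbeki.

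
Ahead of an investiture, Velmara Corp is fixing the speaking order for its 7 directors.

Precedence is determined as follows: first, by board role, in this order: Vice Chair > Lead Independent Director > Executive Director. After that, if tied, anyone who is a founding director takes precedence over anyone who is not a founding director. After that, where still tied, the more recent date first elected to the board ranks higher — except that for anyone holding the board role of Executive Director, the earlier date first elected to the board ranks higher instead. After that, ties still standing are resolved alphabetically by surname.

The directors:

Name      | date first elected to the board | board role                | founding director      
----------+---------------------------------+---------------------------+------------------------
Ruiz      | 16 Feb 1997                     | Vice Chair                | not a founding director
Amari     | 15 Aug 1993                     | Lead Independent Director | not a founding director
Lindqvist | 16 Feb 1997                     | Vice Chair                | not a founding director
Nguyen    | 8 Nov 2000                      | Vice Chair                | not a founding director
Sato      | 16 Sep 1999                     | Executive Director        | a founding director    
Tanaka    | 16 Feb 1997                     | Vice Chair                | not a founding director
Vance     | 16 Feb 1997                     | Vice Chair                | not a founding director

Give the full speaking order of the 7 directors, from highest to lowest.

Nguyen, Lindqvist, Ruiz, Tanaka, Vance, Amari, Sato

By board role: Nguyen, Lindqvist, Ruiz, Tanaka and Vance (Vice Chair); then Amari (Lead Independent Director); then Sato (Executive Director).
Nguyen, Lindqvist, Ruiz, Tanaka and Vance are each not a founding director, so the next rule applies.
Among Nguyen, Lindqvist, Ruiz, Tanaka and Vance, by date first elected to the board (later first): Nguyen (8 Nov 2000) before Lindqvist, Ruiz, Tanaka and Vance (16 Feb 1997).
Among Lindqvist, Ruiz, Tanaka and Vance, alphabetically by surname: Lindqvist before Ruiz before Tanaka before Vance.
Full order: Nguyen, Lindqvist, Ruiz, Tanaka, Vance, Amari, Sato.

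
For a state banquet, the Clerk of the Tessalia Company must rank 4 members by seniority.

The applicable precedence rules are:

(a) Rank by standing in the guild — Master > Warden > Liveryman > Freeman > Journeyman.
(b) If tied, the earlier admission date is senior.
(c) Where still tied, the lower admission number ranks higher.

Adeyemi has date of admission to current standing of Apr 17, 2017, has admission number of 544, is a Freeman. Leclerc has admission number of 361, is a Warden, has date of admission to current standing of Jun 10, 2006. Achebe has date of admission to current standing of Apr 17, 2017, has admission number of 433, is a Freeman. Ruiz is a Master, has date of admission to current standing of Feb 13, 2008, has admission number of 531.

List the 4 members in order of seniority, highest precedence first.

By standing in the guild: Ruiz (Master); then Leclerc (Warden); then Achebe and Adeyemi (Freeman).
Achebe and Adeyemi both have date of admission to current standing Apr 17, 2017, so the next rule applies.
Among Achebe and Adeyemi, by admission number (lower first): Achebe (433) before Adeyemi (544).
Full order: Ruiz, Leclerc, Achebe, Adeyemi.

Ruiz, Leclerc, Achebe, Adeyemi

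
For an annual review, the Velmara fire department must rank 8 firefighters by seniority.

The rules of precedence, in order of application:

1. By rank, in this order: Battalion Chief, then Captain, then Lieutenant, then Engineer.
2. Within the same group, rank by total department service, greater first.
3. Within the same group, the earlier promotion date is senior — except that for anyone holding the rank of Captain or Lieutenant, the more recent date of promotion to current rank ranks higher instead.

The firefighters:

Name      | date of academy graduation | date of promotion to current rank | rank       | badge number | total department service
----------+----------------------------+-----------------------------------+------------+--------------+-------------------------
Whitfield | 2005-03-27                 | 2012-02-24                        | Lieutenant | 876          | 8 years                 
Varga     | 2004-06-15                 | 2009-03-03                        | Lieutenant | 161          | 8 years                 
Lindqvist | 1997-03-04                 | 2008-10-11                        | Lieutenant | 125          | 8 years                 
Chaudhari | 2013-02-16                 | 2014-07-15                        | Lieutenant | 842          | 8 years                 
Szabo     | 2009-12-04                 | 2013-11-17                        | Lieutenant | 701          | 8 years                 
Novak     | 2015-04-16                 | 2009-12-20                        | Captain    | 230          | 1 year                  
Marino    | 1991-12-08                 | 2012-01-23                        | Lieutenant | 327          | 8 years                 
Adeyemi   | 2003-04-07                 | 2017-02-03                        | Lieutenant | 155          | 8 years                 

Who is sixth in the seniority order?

By rank: Novak (Captain); then Adeyemi, Chaudhari, Szabo, Whitfield, Marino, Varga and Lindqvist (Lieutenant).
Adeyemi, Chaudhari, Szabo, Whitfield, Marino, Varga and Lindqvist all have total department service 8 years, so the next rule applies.
Among Adeyemi, Chaudhari, Szabo, Whitfield, Marino, Varga and Lindqvist, by date of promotion to current rank (later first) (reversed rule for this group): Adeyemi (2017-02-03) before Chaudhari (2014-07-15) before Szabo (2013-11-17) before Whitfield (2012-02-24) before Marino (2012-01-23) before Varga (2009-03-03) before Lindqvist (2008-10-11).
Order: Novak, Adeyemi, Chaudhari, Szabo, Whitfield, Marino, Varga, Lindqvist.

Marino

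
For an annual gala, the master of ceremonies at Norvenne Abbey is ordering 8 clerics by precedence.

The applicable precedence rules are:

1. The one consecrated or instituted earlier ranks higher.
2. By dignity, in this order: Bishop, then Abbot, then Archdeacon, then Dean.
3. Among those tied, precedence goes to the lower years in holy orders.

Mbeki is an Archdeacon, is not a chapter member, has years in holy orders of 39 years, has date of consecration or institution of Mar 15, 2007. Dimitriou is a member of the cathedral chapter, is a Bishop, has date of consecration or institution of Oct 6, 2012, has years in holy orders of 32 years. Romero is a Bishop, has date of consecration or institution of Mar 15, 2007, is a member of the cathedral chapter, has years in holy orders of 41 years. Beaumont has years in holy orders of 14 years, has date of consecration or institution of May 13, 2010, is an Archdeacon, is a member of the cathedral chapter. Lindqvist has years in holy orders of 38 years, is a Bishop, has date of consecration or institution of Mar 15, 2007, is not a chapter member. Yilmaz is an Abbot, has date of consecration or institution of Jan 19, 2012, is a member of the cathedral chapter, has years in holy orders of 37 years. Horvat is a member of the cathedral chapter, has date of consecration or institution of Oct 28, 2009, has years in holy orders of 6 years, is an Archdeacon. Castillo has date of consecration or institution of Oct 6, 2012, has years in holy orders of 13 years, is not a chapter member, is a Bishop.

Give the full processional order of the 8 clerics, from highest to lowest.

By date of consecration or institution (earlier first): Lindqvist, Romero and Mbeki (each Mar 15, 2007); then Horvat (Oct 28, 2009); then Beaumont (May 13, 2010); then Yilmaz (Jan 19, 2012); then Castillo and Dimitriou (both Oct 6, 2012).
Among Lindqvist, Romero and Mbeki, by dignity: Lindqvist and Romero (Bishop) before Mbeki (Archdeacon).
Among Lindqvist and Romero, by years in holy orders (lower first): Lindqvist (38 years) before Romero (41 years).
Castillo and Dimitriou are each Bishop, so the next rule applies.
Among Castillo and Dimitriou, by years in holy orders (lower first): Castillo (13 years) before Dimitriou (32 years).
Full order: Lindqvist, Romero, Mbeki, Horvat, Beaumont, Yilmaz, Castillo, Dimitriou.

Lindqvist, Romero, Mbeki, Horvat, Beaumont, Yilmaz, Castillo, Dimitriou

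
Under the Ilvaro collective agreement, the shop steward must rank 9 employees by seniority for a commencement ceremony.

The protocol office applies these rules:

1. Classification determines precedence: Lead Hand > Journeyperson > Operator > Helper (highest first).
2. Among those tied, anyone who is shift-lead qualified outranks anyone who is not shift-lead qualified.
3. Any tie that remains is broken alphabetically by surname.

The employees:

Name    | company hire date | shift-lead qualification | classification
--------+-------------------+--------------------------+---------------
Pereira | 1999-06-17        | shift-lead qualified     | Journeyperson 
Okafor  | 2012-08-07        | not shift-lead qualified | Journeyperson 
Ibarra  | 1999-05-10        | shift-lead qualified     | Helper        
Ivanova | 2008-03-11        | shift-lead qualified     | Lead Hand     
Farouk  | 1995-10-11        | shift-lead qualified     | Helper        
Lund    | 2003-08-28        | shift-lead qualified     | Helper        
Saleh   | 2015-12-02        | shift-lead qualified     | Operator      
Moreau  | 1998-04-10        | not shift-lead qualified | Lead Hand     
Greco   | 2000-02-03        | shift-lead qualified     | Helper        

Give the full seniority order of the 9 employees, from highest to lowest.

By classification: Ivanova and Moreau (Lead Hand); then Pereira and Okafor (Journeyperson); then Saleh (Operator); then Farouk, Greco, Ibarra and Lund (Helper).
Among Ivanova and Moreau, shift-lead qualified before not shift-lead qualified: Ivanova (shift-lead qualified) before Moreau (not shift-lead qualified).
Among Pereira and Okafor, shift-lead qualified before not shift-lead qualified: Pereira (shift-lead qualified) before Okafor (not shift-lead qualified).
Farouk, Greco, Ibarra and Lund are each shift-lead qualified, so the next rule applies.
Among Farouk, Greco, Ibarra and Lund, alphabetically by surname: Farouk before Greco before Ibarra before Lund.
Full order: Ivanova, Moreau, Pereira, Okafor, Saleh, Farouk, Greco, Ibarra, Lund.

Ivanova, Moreau, Pereira, Okafor, Saleh, Farouk, Greco, Ibarra, Lund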